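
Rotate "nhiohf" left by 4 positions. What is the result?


Input: "nhiohf", rotate left by 4
First 4 characters: "nhio"
Remaining characters: "hf"
Concatenate remaining + first: "hf" + "nhio" = "hfnhio"

hfnhio


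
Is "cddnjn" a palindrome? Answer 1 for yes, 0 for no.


Input: cddnjn
Reversed: njnddc
  Compare pos 0 ('c') with pos 5 ('n'): MISMATCH
  Compare pos 1 ('d') with pos 4 ('j'): MISMATCH
  Compare pos 2 ('d') with pos 3 ('n'): MISMATCH
Result: not a palindrome

0


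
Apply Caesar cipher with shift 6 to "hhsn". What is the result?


Caesar cipher: shift "hhsn" by 6
  'h' (pos 7) + 6 = pos 13 = 'n'
  'h' (pos 7) + 6 = pos 13 = 'n'
  's' (pos 18) + 6 = pos 24 = 'y'
  'n' (pos 13) + 6 = pos 19 = 't'
Result: nnyt

nnyt


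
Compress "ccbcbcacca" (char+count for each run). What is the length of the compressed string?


Input: ccbcbcacca
Runs:
  'c' x 2 => "c2"
  'b' x 1 => "b1"
  'c' x 1 => "c1"
  'b' x 1 => "b1"
  'c' x 1 => "c1"
  'a' x 1 => "a1"
  'c' x 2 => "c2"
  'a' x 1 => "a1"
Compressed: "c2b1c1b1c1a1c2a1"
Compressed length: 16

16


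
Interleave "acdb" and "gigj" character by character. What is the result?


Interleaving "acdb" and "gigj":
  Position 0: 'a' from first, 'g' from second => "ag"
  Position 1: 'c' from first, 'i' from second => "ci"
  Position 2: 'd' from first, 'g' from second => "dg"
  Position 3: 'b' from first, 'j' from second => "bj"
Result: agcidgbj

agcidgbj


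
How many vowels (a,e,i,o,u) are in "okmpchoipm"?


Input: okmpchoipm
Checking each character:
  'o' at position 0: vowel (running total: 1)
  'k' at position 1: consonant
  'm' at position 2: consonant
  'p' at position 3: consonant
  'c' at position 4: consonant
  'h' at position 5: consonant
  'o' at position 6: vowel (running total: 2)
  'i' at position 7: vowel (running total: 3)
  'p' at position 8: consonant
  'm' at position 9: consonant
Total vowels: 3

3


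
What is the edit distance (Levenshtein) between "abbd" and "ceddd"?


Computing edit distance: "abbd" -> "ceddd"
DP table:
           c    e    d    d    d
      0    1    2    3    4    5
  a   1    1    2    3    4    5
  b   2    2    2    3    4    5
  b   3    3    3    3    4    5
  d   4    4    4    3    3    4
Edit distance = dp[4][5] = 4

4


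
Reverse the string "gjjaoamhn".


Input: gjjaoamhn
Reading characters right to left:
  Position 8: 'n'
  Position 7: 'h'
  Position 6: 'm'
  Position 5: 'a'
  Position 4: 'o'
  Position 3: 'a'
  Position 2: 'j'
  Position 1: 'j'
  Position 0: 'g'
Reversed: nhmaoajjg

nhmaoajjg


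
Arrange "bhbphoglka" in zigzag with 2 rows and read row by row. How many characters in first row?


Zigzag "bhbphoglka" into 2 rows:
Placing characters:
  'b' => row 0
  'h' => row 1
  'b' => row 0
  'p' => row 1
  'h' => row 0
  'o' => row 1
  'g' => row 0
  'l' => row 1
  'k' => row 0
  'a' => row 1
Rows:
  Row 0: "bbhgk"
  Row 1: "hpola"
First row length: 5

5


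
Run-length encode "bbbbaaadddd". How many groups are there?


Input: bbbbaaadddd
Scanning for consecutive runs:
  Group 1: 'b' x 4 (positions 0-3)
  Group 2: 'a' x 3 (positions 4-6)
  Group 3: 'd' x 4 (positions 7-10)
Total groups: 3

3


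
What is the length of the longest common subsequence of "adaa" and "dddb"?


LCS of "adaa" and "dddb"
DP table:
           d    d    d    b
      0    0    0    0    0
  a   0    0    0    0    0
  d   0    1    1    1    1
  a   0    1    1    1    1
  a   0    1    1    1    1
LCS length = dp[4][4] = 1

1


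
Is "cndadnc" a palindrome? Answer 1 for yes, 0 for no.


Input: cndadnc
Reversed: cndadnc
  Compare pos 0 ('c') with pos 6 ('c'): match
  Compare pos 1 ('n') with pos 5 ('n'): match
  Compare pos 2 ('d') with pos 4 ('d'): match
Result: palindrome

1


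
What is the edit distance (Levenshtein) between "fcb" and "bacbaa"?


Computing edit distance: "fcb" -> "bacbaa"
DP table:
           b    a    c    b    a    a
      0    1    2    3    4    5    6
  f   1    1    2    3    4    5    6
  c   2    2    2    2    3    4    5
  b   3    2    3    3    2    3    4
Edit distance = dp[3][6] = 4

4


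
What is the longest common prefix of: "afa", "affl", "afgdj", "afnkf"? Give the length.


Words: afa, affl, afgdj, afnkf
  Position 0: all 'a' => match
  Position 1: all 'f' => match
  Position 2: ('a', 'f', 'g', 'n') => mismatch, stop
LCP = "af" (length 2)

2


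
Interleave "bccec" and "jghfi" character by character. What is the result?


Interleaving "bccec" and "jghfi":
  Position 0: 'b' from first, 'j' from second => "bj"
  Position 1: 'c' from first, 'g' from second => "cg"
  Position 2: 'c' from first, 'h' from second => "ch"
  Position 3: 'e' from first, 'f' from second => "ef"
  Position 4: 'c' from first, 'i' from second => "ci"
Result: bjcgchefci

bjcgchefci


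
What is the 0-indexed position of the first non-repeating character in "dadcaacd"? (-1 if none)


Input: dadcaacd
Character frequencies:
  'a': 3
  'c': 2
  'd': 3
Scanning left to right for freq == 1:
  Position 0 ('d'): freq=3, skip
  Position 1 ('a'): freq=3, skip
  Position 2 ('d'): freq=3, skip
  Position 3 ('c'): freq=2, skip
  Position 4 ('a'): freq=3, skip
  Position 5 ('a'): freq=3, skip
  Position 6 ('c'): freq=2, skip
  Position 7 ('d'): freq=3, skip
  No unique character found => answer = -1

-1


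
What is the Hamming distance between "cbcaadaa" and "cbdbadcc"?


Comparing "cbcaadaa" and "cbdbadcc" position by position:
  Position 0: 'c' vs 'c' => same
  Position 1: 'b' vs 'b' => same
  Position 2: 'c' vs 'd' => differ
  Position 3: 'a' vs 'b' => differ
  Position 4: 'a' vs 'a' => same
  Position 5: 'd' vs 'd' => same
  Position 6: 'a' vs 'c' => differ
  Position 7: 'a' vs 'c' => differ
Total differences (Hamming distance): 4

4


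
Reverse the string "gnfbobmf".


Input: gnfbobmf
Reading characters right to left:
  Position 7: 'f'
  Position 6: 'm'
  Position 5: 'b'
  Position 4: 'o'
  Position 3: 'b'
  Position 2: 'f'
  Position 1: 'n'
  Position 0: 'g'
Reversed: fmbobfng

fmbobfng


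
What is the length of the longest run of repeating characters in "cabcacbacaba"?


Input: "cabcacbacaba"
Scanning for longest run:
  Position 1 ('a'): new char, reset run to 1
  Position 2 ('b'): new char, reset run to 1
  Position 3 ('c'): new char, reset run to 1
  Position 4 ('a'): new char, reset run to 1
  Position 5 ('c'): new char, reset run to 1
  Position 6 ('b'): new char, reset run to 1
  Position 7 ('a'): new char, reset run to 1
  Position 8 ('c'): new char, reset run to 1
  Position 9 ('a'): new char, reset run to 1
  Position 10 ('b'): new char, reset run to 1
  Position 11 ('a'): new char, reset run to 1
Longest run: 'c' with length 1

1


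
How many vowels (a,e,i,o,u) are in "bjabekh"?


Input: bjabekh
Checking each character:
  'b' at position 0: consonant
  'j' at position 1: consonant
  'a' at position 2: vowel (running total: 1)
  'b' at position 3: consonant
  'e' at position 4: vowel (running total: 2)
  'k' at position 5: consonant
  'h' at position 6: consonant
Total vowels: 2

2


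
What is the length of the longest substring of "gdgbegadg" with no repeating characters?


Input: "gdgbegadg"
Sliding window (track last position of each char):
  Position 0 ('g'): window [0,0] length 1 -- new best
  Position 1 ('d'): window [0,1] length 2 -- new best
  Position 2 ('g'): repeat (last at 0), move window start to 1
  Position 2 ('g'): window [1,2] length 2
  Position 3 ('b'): window [1,3] length 3 -- new best
  Position 4 ('e'): window [1,4] length 4 -- new best
  Position 5 ('g'): repeat (last at 2), move window start to 3
  Position 5 ('g'): window [3,5] length 3
  Position 6 ('a'): window [3,6] length 4
  Position 7 ('d'): window [3,7] length 5 -- new best
  Position 8 ('g'): repeat (last at 5), move window start to 6
  Position 8 ('g'): window [6,8] length 3
Longest substring with no repeats: "begad" with length 5

5


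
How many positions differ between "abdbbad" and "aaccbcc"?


Comparing "abdbbad" and "aaccbcc" position by position:
  Position 0: 'a' vs 'a' => same
  Position 1: 'b' vs 'a' => DIFFER
  Position 2: 'd' vs 'c' => DIFFER
  Position 3: 'b' vs 'c' => DIFFER
  Position 4: 'b' vs 'b' => same
  Position 5: 'a' vs 'c' => DIFFER
  Position 6: 'd' vs 'c' => DIFFER
Positions that differ: 5

5


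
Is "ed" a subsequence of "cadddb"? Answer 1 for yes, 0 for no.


Check if "ed" is a subsequence of "cadddb"
Greedy scan:
  Position 0 ('c'): no match needed
  Position 1 ('a'): no match needed
  Position 2 ('d'): no match needed
  Position 3 ('d'): no match needed
  Position 4 ('d'): no match needed
  Position 5 ('b'): no match needed
Only matched 0/2 characters => not a subsequence

0


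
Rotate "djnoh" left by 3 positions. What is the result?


Input: "djnoh", rotate left by 3
First 3 characters: "djn"
Remaining characters: "oh"
Concatenate remaining + first: "oh" + "djn" = "ohdjn"

ohdjn


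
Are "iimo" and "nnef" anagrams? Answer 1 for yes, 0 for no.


Strings: "iimo", "nnef"
Sorted first:  iimo
Sorted second: efnn
Differ at position 0: 'i' vs 'e' => not anagrams

0


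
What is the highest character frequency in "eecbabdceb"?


Input: eecbabdceb
Character counts:
  'a': 1
  'b': 3
  'c': 2
  'd': 1
  'e': 3
Maximum frequency: 3

3


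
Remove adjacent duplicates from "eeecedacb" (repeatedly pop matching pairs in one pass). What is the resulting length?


Input: eeecedacb
Stack-based adjacent duplicate removal:
  Read 'e': push. Stack: e
  Read 'e': matches stack top 'e' => pop. Stack: (empty)
  Read 'e': push. Stack: e
  Read 'c': push. Stack: ec
  Read 'e': push. Stack: ece
  Read 'd': push. Stack: eced
  Read 'a': push. Stack: eceda
  Read 'c': push. Stack: ecedac
  Read 'b': push. Stack: ecedacb
Final stack: "ecedacb" (length 7)

7


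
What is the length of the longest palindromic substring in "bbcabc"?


Input: "bbcabc"
Checking substrings for palindromes:
  [0:2] "bb" (len 2) => palindrome
Longest palindromic substring: "bb" with length 2

2


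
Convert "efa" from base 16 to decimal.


Input: "efa" in base 16
Positional expansion:
  Digit 'e' (value 14) x 16^2 = 3584
  Digit 'f' (value 15) x 16^1 = 240
  Digit 'a' (value 10) x 16^0 = 10
Sum = 3834

3834


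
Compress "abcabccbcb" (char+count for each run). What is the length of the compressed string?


Input: abcabccbcb
Runs:
  'a' x 1 => "a1"
  'b' x 1 => "b1"
  'c' x 1 => "c1"
  'a' x 1 => "a1"
  'b' x 1 => "b1"
  'c' x 2 => "c2"
  'b' x 1 => "b1"
  'c' x 1 => "c1"
  'b' x 1 => "b1"
Compressed: "a1b1c1a1b1c2b1c1b1"
Compressed length: 18

18


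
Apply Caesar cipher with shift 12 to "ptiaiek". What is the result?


Caesar cipher: shift "ptiaiek" by 12
  'p' (pos 15) + 12 = pos 1 = 'b'
  't' (pos 19) + 12 = pos 5 = 'f'
  'i' (pos 8) + 12 = pos 20 = 'u'
  'a' (pos 0) + 12 = pos 12 = 'm'
  'i' (pos 8) + 12 = pos 20 = 'u'
  'e' (pos 4) + 12 = pos 16 = 'q'
  'k' (pos 10) + 12 = pos 22 = 'w'
Result: bfumuqw

bfumuqw


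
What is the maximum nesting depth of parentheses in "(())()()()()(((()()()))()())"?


Input: "(())()()()()(((()()()))()())"
Tracking depth:
  Position 0 '(': depth becomes 1
  Position 1 '(': depth becomes 2
  Position 2 ')': depth becomes 1
  Position 3 ')': depth becomes 0
  Position 4 '(': depth becomes 1
  Position 5 ')': depth becomes 0
  Position 6 '(': depth becomes 1
  Position 7 ')': depth becomes 0
  Position 8 '(': depth becomes 1
  Position 9 ')': depth becomes 0
  Position 10 '(': depth becomes 1
  Position 11 ')': depth becomes 0
  Position 12 '(': depth becomes 1
  Position 13 '(': depth becomes 2
  Position 14 '(': depth becomes 3
  Position 15 '(': depth becomes 4
  Position 16 ')': depth becomes 3
  Position 17 '(': depth becomes 4
  Position 18 ')': depth becomes 3
  Position 19 '(': depth becomes 4
  Position 20 ')': depth becomes 3
  Position 21 ')': depth becomes 2
  Position 22 ')': depth becomes 1
  Position 23 '(': depth becomes 2
  Position 24 ')': depth becomes 1
  Position 25 '(': depth becomes 2
  Position 26 ')': depth becomes 1
  Position 27 ')': depth becomes 0
Maximum depth reached: 4

4


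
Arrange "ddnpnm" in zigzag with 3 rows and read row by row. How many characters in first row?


Zigzag "ddnpnm" into 3 rows:
Placing characters:
  'd' => row 0
  'd' => row 1
  'n' => row 2
  'p' => row 1
  'n' => row 0
  'm' => row 1
Rows:
  Row 0: "dn"
  Row 1: "dpm"
  Row 2: "n"
First row length: 2

2


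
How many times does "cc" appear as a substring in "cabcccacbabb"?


Searching for "cc" in "cabcccacbabb"
Scanning each position:
  Position 0: "ca" => no
  Position 1: "ab" => no
  Position 2: "bc" => no
  Position 3: "cc" => MATCH
  Position 4: "cc" => MATCH
  Position 5: "ca" => no
  Position 6: "ac" => no
  Position 7: "cb" => no
  Position 8: "ba" => no
  Position 9: "ab" => no
  Position 10: "bb" => no
Total occurrences: 2

2


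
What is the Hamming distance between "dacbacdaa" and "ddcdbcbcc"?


Comparing "dacbacdaa" and "ddcdbcbcc" position by position:
  Position 0: 'd' vs 'd' => same
  Position 1: 'a' vs 'd' => differ
  Position 2: 'c' vs 'c' => same
  Position 3: 'b' vs 'd' => differ
  Position 4: 'a' vs 'b' => differ
  Position 5: 'c' vs 'c' => same
  Position 6: 'd' vs 'b' => differ
  Position 7: 'a' vs 'c' => differ
  Position 8: 'a' vs 'c' => differ
Total differences (Hamming distance): 6

6


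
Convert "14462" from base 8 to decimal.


Input: "14462" in base 8
Positional expansion:
  Digit '1' (value 1) x 8^4 = 4096
  Digit '4' (value 4) x 8^3 = 2048
  Digit '4' (value 4) x 8^2 = 256
  Digit '6' (value 6) x 8^1 = 48
  Digit '2' (value 2) x 8^0 = 2
Sum = 6450

6450


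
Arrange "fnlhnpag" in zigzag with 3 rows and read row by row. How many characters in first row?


Zigzag "fnlhnpag" into 3 rows:
Placing characters:
  'f' => row 0
  'n' => row 1
  'l' => row 2
  'h' => row 1
  'n' => row 0
  'p' => row 1
  'a' => row 2
  'g' => row 1
Rows:
  Row 0: "fn"
  Row 1: "nhpg"
  Row 2: "la"
First row length: 2

2


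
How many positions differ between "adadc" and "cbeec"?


Comparing "adadc" and "cbeec" position by position:
  Position 0: 'a' vs 'c' => DIFFER
  Position 1: 'd' vs 'b' => DIFFER
  Position 2: 'a' vs 'e' => DIFFER
  Position 3: 'd' vs 'e' => DIFFER
  Position 4: 'c' vs 'c' => same
Positions that differ: 4

4


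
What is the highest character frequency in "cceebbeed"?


Input: cceebbeed
Character counts:
  'b': 2
  'c': 2
  'd': 1
  'e': 4
Maximum frequency: 4

4


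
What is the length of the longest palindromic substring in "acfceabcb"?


Input: "acfceabcb"
Checking substrings for palindromes:
  [1:4] "cfc" (len 3) => palindrome
  [6:9] "bcb" (len 3) => palindrome
Longest palindromic substring: "cfc" with length 3

3


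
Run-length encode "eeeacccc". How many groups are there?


Input: eeeacccc
Scanning for consecutive runs:
  Group 1: 'e' x 3 (positions 0-2)
  Group 2: 'a' x 1 (positions 3-3)
  Group 3: 'c' x 4 (positions 4-7)
Total groups: 3

3


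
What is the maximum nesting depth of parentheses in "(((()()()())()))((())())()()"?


Input: "(((()()()())()))((())())()()"
Tracking depth:
  Position 0 '(': depth becomes 1
  Position 1 '(': depth becomes 2
  Position 2 '(': depth becomes 3
  Position 3 '(': depth becomes 4
  Position 4 ')': depth becomes 3
  Position 5 '(': depth becomes 4
  Position 6 ')': depth becomes 3
  Position 7 '(': depth becomes 4
  Position 8 ')': depth becomes 3
  Position 9 '(': depth becomes 4
  Position 10 ')': depth becomes 3
  Position 11 ')': depth becomes 2
  Position 12 '(': depth becomes 3
  Position 13 ')': depth becomes 2
  Position 14 ')': depth becomes 1
  Position 15 ')': depth becomes 0
  Position 16 '(': depth becomes 1
  Position 17 '(': depth becomes 2
  Position 18 '(': depth becomes 3
  Position 19 ')': depth becomes 2
  Position 20 ')': depth becomes 1
  Position 21 '(': depth becomes 2
  Position 22 ')': depth becomes 1
  Position 23 ')': depth becomes 0
  Position 24 '(': depth becomes 1
  Position 25 ')': depth becomes 0
  Position 26 '(': depth becomes 1
  Position 27 ')': depth becomes 0
Maximum depth reached: 4

4


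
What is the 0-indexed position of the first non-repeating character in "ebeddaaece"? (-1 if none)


Input: ebeddaaece
Character frequencies:
  'a': 2
  'b': 1
  'c': 1
  'd': 2
  'e': 4
Scanning left to right for freq == 1:
  Position 0 ('e'): freq=4, skip
  Position 1 ('b'): unique! => answer = 1

1


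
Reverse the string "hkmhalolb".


Input: hkmhalolb
Reading characters right to left:
  Position 8: 'b'
  Position 7: 'l'
  Position 6: 'o'
  Position 5: 'l'
  Position 4: 'a'
  Position 3: 'h'
  Position 2: 'm'
  Position 1: 'k'
  Position 0: 'h'
Reversed: blolahmkh

blolahmkh


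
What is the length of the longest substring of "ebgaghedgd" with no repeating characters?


Input: "ebgaghedgd"
Sliding window (track last position of each char):
  Position 0 ('e'): window [0,0] length 1 -- new best
  Position 1 ('b'): window [0,1] length 2 -- new best
  Position 2 ('g'): window [0,2] length 3 -- new best
  Position 3 ('a'): window [0,3] length 4 -- new best
  Position 4 ('g'): repeat (last at 2), move window start to 3
  Position 4 ('g'): window [3,4] length 2
  Position 5 ('h'): window [3,5] length 3
  Position 6 ('e'): window [3,6] length 4
  Position 7 ('d'): window [3,7] length 5 -- new best
  Position 8 ('g'): repeat (last at 4), move window start to 5
  Position 8 ('g'): window [5,8] length 4
  Position 9 ('d'): repeat (last at 7), move window start to 8
  Position 9 ('d'): window [8,9] length 2
Longest substring with no repeats: "aghed" with length 5

5


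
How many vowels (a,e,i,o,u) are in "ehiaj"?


Input: ehiaj
Checking each character:
  'e' at position 0: vowel (running total: 1)
  'h' at position 1: consonant
  'i' at position 2: vowel (running total: 2)
  'a' at position 3: vowel (running total: 3)
  'j' at position 4: consonant
Total vowels: 3

3


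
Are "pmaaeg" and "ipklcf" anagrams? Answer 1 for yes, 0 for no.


Strings: "pmaaeg", "ipklcf"
Sorted first:  aaegmp
Sorted second: cfiklp
Differ at position 0: 'a' vs 'c' => not anagrams

0


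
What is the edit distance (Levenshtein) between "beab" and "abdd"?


Computing edit distance: "beab" -> "abdd"
DP table:
           a    b    d    d
      0    1    2    3    4
  b   1    1    1    2    3
  e   2    2    2    2    3
  a   3    2    3    3    3
  b   4    3    2    3    4
Edit distance = dp[4][4] = 4

4


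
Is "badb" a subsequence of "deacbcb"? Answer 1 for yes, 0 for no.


Check if "badb" is a subsequence of "deacbcb"
Greedy scan:
  Position 0 ('d'): no match needed
  Position 1 ('e'): no match needed
  Position 2 ('a'): no match needed
  Position 3 ('c'): no match needed
  Position 4 ('b'): matches sub[0] = 'b'
  Position 5 ('c'): no match needed
  Position 6 ('b'): no match needed
Only matched 1/4 characters => not a subsequence

0


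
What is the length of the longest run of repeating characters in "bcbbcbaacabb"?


Input: "bcbbcbaacabb"
Scanning for longest run:
  Position 1 ('c'): new char, reset run to 1
  Position 2 ('b'): new char, reset run to 1
  Position 3 ('b'): continues run of 'b', length=2
  Position 4 ('c'): new char, reset run to 1
  Position 5 ('b'): new char, reset run to 1
  Position 6 ('a'): new char, reset run to 1
  Position 7 ('a'): continues run of 'a', length=2
  Position 8 ('c'): new char, reset run to 1
  Position 9 ('a'): new char, reset run to 1
  Position 10 ('b'): new char, reset run to 1
  Position 11 ('b'): continues run of 'b', length=2
Longest run: 'b' with length 2

2


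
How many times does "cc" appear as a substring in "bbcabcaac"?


Searching for "cc" in "bbcabcaac"
Scanning each position:
  Position 0: "bb" => no
  Position 1: "bc" => no
  Position 2: "ca" => no
  Position 3: "ab" => no
  Position 4: "bc" => no
  Position 5: "ca" => no
  Position 6: "aa" => no
  Position 7: "ac" => no
Total occurrences: 0

0


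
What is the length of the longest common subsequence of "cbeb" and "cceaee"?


LCS of "cbeb" and "cceaee"
DP table:
           c    c    e    a    e    e
      0    0    0    0    0    0    0
  c   0    1    1    1    1    1    1
  b   0    1    1    1    1    1    1
  e   0    1    1    2    2    2    2
  b   0    1    1    2    2    2    2
LCS length = dp[4][6] = 2

2


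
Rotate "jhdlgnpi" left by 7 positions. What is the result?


Input: "jhdlgnpi", rotate left by 7
First 7 characters: "jhdlgnp"
Remaining characters: "i"
Concatenate remaining + first: "i" + "jhdlgnp" = "ijhdlgnp"

ijhdlgnp


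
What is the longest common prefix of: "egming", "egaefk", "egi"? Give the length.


Words: egming, egaefk, egi
  Position 0: all 'e' => match
  Position 1: all 'g' => match
  Position 2: ('m', 'a', 'i') => mismatch, stop
LCP = "eg" (length 2)

2


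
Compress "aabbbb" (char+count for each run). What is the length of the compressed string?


Input: aabbbb
Runs:
  'a' x 2 => "a2"
  'b' x 4 => "b4"
Compressed: "a2b4"
Compressed length: 4

4


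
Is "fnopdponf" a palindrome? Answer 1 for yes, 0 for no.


Input: fnopdponf
Reversed: fnopdponf
  Compare pos 0 ('f') with pos 8 ('f'): match
  Compare pos 1 ('n') with pos 7 ('n'): match
  Compare pos 2 ('o') with pos 6 ('o'): match
  Compare pos 3 ('p') with pos 5 ('p'): match
Result: palindrome

1


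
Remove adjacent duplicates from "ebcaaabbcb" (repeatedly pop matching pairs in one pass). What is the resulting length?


Input: ebcaaabbcb
Stack-based adjacent duplicate removal:
  Read 'e': push. Stack: e
  Read 'b': push. Stack: eb
  Read 'c': push. Stack: ebc
  Read 'a': push. Stack: ebca
  Read 'a': matches stack top 'a' => pop. Stack: ebc
  Read 'a': push. Stack: ebca
  Read 'b': push. Stack: ebcab
  Read 'b': matches stack top 'b' => pop. Stack: ebca
  Read 'c': push. Stack: ebcac
  Read 'b': push. Stack: ebcacb
Final stack: "ebcacb" (length 6)

6


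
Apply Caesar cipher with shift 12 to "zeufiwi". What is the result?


Caesar cipher: shift "zeufiwi" by 12
  'z' (pos 25) + 12 = pos 11 = 'l'
  'e' (pos 4) + 12 = pos 16 = 'q'
  'u' (pos 20) + 12 = pos 6 = 'g'
  'f' (pos 5) + 12 = pos 17 = 'r'
  'i' (pos 8) + 12 = pos 20 = 'u'
  'w' (pos 22) + 12 = pos 8 = 'i'
  'i' (pos 8) + 12 = pos 20 = 'u'
Result: lqgruiu

lqgruiu


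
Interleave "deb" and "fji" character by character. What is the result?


Interleaving "deb" and "fji":
  Position 0: 'd' from first, 'f' from second => "df"
  Position 1: 'e' from first, 'j' from second => "ej"
  Position 2: 'b' from first, 'i' from second => "bi"
Result: dfejbi

dfejbi


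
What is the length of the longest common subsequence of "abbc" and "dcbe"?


LCS of "abbc" and "dcbe"
DP table:
           d    c    b    e
      0    0    0    0    0
  a   0    0    0    0    0
  b   0    0    0    1    1
  b   0    0    0    1    1
  c   0    0    1    1    1
LCS length = dp[4][4] = 1

1


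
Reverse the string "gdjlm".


Input: gdjlm
Reading characters right to left:
  Position 4: 'm'
  Position 3: 'l'
  Position 2: 'j'
  Position 1: 'd'
  Position 0: 'g'
Reversed: mljdg

mljdg


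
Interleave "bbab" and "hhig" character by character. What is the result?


Interleaving "bbab" and "hhig":
  Position 0: 'b' from first, 'h' from second => "bh"
  Position 1: 'b' from first, 'h' from second => "bh"
  Position 2: 'a' from first, 'i' from second => "ai"
  Position 3: 'b' from first, 'g' from second => "bg"
Result: bhbhaibg

bhbhaibg


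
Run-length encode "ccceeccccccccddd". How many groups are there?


Input: ccceeccccccccddd
Scanning for consecutive runs:
  Group 1: 'c' x 3 (positions 0-2)
  Group 2: 'e' x 2 (positions 3-4)
  Group 3: 'c' x 8 (positions 5-12)
  Group 4: 'd' x 3 (positions 13-15)
Total groups: 4

4


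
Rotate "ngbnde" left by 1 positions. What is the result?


Input: "ngbnde", rotate left by 1
First 1 characters: "n"
Remaining characters: "gbnde"
Concatenate remaining + first: "gbnde" + "n" = "gbnden"

gbnden


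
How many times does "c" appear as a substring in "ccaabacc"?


Searching for "c" in "ccaabacc"
Scanning each position:
  Position 0: "c" => MATCH
  Position 1: "c" => MATCH
  Position 2: "a" => no
  Position 3: "a" => no
  Position 4: "b" => no
  Position 5: "a" => no
  Position 6: "c" => MATCH
  Position 7: "c" => MATCH
Total occurrences: 4

4


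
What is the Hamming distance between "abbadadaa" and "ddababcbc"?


Comparing "abbadadaa" and "ddababcbc" position by position:
  Position 0: 'a' vs 'd' => differ
  Position 1: 'b' vs 'd' => differ
  Position 2: 'b' vs 'a' => differ
  Position 3: 'a' vs 'b' => differ
  Position 4: 'd' vs 'a' => differ
  Position 5: 'a' vs 'b' => differ
  Position 6: 'd' vs 'c' => differ
  Position 7: 'a' vs 'b' => differ
  Position 8: 'a' vs 'c' => differ
Total differences (Hamming distance): 9

9


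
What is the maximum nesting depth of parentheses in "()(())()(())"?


Input: "()(())()(())"
Tracking depth:
  Position 0 '(': depth becomes 1
  Position 1 ')': depth becomes 0
  Position 2 '(': depth becomes 1
  Position 3 '(': depth becomes 2
  Position 4 ')': depth becomes 1
  Position 5 ')': depth becomes 0
  Position 6 '(': depth becomes 1
  Position 7 ')': depth becomes 0
  Position 8 '(': depth becomes 1
  Position 9 '(': depth becomes 2
  Position 10 ')': depth becomes 1
  Position 11 ')': depth becomes 0
Maximum depth reached: 2

2


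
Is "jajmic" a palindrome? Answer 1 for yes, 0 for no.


Input: jajmic
Reversed: cimjaj
  Compare pos 0 ('j') with pos 5 ('c'): MISMATCH
  Compare pos 1 ('a') with pos 4 ('i'): MISMATCH
  Compare pos 2 ('j') with pos 3 ('m'): MISMATCH
Result: not a palindrome

0


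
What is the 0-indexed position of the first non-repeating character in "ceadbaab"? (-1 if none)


Input: ceadbaab
Character frequencies:
  'a': 3
  'b': 2
  'c': 1
  'd': 1
  'e': 1
Scanning left to right for freq == 1:
  Position 0 ('c'): unique! => answer = 0

0


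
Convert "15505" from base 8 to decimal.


Input: "15505" in base 8
Positional expansion:
  Digit '1' (value 1) x 8^4 = 4096
  Digit '5' (value 5) x 8^3 = 2560
  Digit '5' (value 5) x 8^2 = 320
  Digit '0' (value 0) x 8^1 = 0
  Digit '5' (value 5) x 8^0 = 5
Sum = 6981

6981


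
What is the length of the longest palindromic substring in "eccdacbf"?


Input: "eccdacbf"
Checking substrings for palindromes:
  [1:3] "cc" (len 2) => palindrome
Longest palindromic substring: "cc" with length 2

2


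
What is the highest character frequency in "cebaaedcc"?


Input: cebaaedcc
Character counts:
  'a': 2
  'b': 1
  'c': 3
  'd': 1
  'e': 2
Maximum frequency: 3

3


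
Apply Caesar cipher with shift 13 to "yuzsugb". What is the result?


Caesar cipher: shift "yuzsugb" by 13
  'y' (pos 24) + 13 = pos 11 = 'l'
  'u' (pos 20) + 13 = pos 7 = 'h'
  'z' (pos 25) + 13 = pos 12 = 'm'
  's' (pos 18) + 13 = pos 5 = 'f'
  'u' (pos 20) + 13 = pos 7 = 'h'
  'g' (pos 6) + 13 = pos 19 = 't'
  'b' (pos 1) + 13 = pos 14 = 'o'
Result: lhmfhto

lhmfhto


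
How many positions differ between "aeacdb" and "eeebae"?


Comparing "aeacdb" and "eeebae" position by position:
  Position 0: 'a' vs 'e' => DIFFER
  Position 1: 'e' vs 'e' => same
  Position 2: 'a' vs 'e' => DIFFER
  Position 3: 'c' vs 'b' => DIFFER
  Position 4: 'd' vs 'a' => DIFFER
  Position 5: 'b' vs 'e' => DIFFER
Positions that differ: 5

5


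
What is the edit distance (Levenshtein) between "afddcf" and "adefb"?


Computing edit distance: "afddcf" -> "adefb"
DP table:
           a    d    e    f    b
      0    1    2    3    4    5
  a   1    0    1    2    3    4
  f   2    1    1    2    2    3
  d   3    2    1    2    3    3
  d   4    3    2    2    3    4
  c   5    4    3    3    3    4
  f   6    5    4    4    3    4
Edit distance = dp[6][5] = 4

4


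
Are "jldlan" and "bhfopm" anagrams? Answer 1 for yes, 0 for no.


Strings: "jldlan", "bhfopm"
Sorted first:  adjlln
Sorted second: bfhmop
Differ at position 0: 'a' vs 'b' => not anagrams

0


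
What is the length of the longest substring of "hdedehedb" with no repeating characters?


Input: "hdedehedb"
Sliding window (track last position of each char):
  Position 0 ('h'): window [0,0] length 1 -- new best
  Position 1 ('d'): window [0,1] length 2 -- new best
  Position 2 ('e'): window [0,2] length 3 -- new best
  Position 3 ('d'): repeat (last at 1), move window start to 2
  Position 3 ('d'): window [2,3] length 2
  Position 4 ('e'): repeat (last at 2), move window start to 3
  Position 4 ('e'): window [3,4] length 2
  Position 5 ('h'): window [3,5] length 3
  Position 6 ('e'): repeat (last at 4), move window start to 5
  Position 6 ('e'): window [5,6] length 2
  Position 7 ('d'): window [5,7] length 3
  Position 8 ('b'): window [5,8] length 4 -- new best
Longest substring with no repeats: "hedb" with length 4

4


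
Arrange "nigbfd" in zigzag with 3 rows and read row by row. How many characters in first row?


Zigzag "nigbfd" into 3 rows:
Placing characters:
  'n' => row 0
  'i' => row 1
  'g' => row 2
  'b' => row 1
  'f' => row 0
  'd' => row 1
Rows:
  Row 0: "nf"
  Row 1: "ibd"
  Row 2: "g"
First row length: 2

2


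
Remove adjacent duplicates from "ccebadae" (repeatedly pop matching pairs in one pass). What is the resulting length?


Input: ccebadae
Stack-based adjacent duplicate removal:
  Read 'c': push. Stack: c
  Read 'c': matches stack top 'c' => pop. Stack: (empty)
  Read 'e': push. Stack: e
  Read 'b': push. Stack: eb
  Read 'a': push. Stack: eba
  Read 'd': push. Stack: ebad
  Read 'a': push. Stack: ebada
  Read 'e': push. Stack: ebadae
Final stack: "ebadae" (length 6)

6


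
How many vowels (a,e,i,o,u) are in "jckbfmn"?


Input: jckbfmn
Checking each character:
  'j' at position 0: consonant
  'c' at position 1: consonant
  'k' at position 2: consonant
  'b' at position 3: consonant
  'f' at position 4: consonant
  'm' at position 5: consonant
  'n' at position 6: consonant
Total vowels: 0

0


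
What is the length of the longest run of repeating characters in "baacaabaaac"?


Input: "baacaabaaac"
Scanning for longest run:
  Position 1 ('a'): new char, reset run to 1
  Position 2 ('a'): continues run of 'a', length=2
  Position 3 ('c'): new char, reset run to 1
  Position 4 ('a'): new char, reset run to 1
  Position 5 ('a'): continues run of 'a', length=2
  Position 6 ('b'): new char, reset run to 1
  Position 7 ('a'): new char, reset run to 1
  Position 8 ('a'): continues run of 'a', length=2
  Position 9 ('a'): continues run of 'a', length=3
  Position 10 ('c'): new char, reset run to 1
Longest run: 'a' with length 3

3


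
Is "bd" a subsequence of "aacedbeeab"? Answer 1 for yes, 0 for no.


Check if "bd" is a subsequence of "aacedbeeab"
Greedy scan:
  Position 0 ('a'): no match needed
  Position 1 ('a'): no match needed
  Position 2 ('c'): no match needed
  Position 3 ('e'): no match needed
  Position 4 ('d'): no match needed
  Position 5 ('b'): matches sub[0] = 'b'
  Position 6 ('e'): no match needed
  Position 7 ('e'): no match needed
  Position 8 ('a'): no match needed
  Position 9 ('b'): no match needed
Only matched 1/2 characters => not a subsequence

0


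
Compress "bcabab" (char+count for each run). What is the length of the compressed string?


Input: bcabab
Runs:
  'b' x 1 => "b1"
  'c' x 1 => "c1"
  'a' x 1 => "a1"
  'b' x 1 => "b1"
  'a' x 1 => "a1"
  'b' x 1 => "b1"
Compressed: "b1c1a1b1a1b1"
Compressed length: 12

12


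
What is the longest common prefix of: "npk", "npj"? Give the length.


Words: npk, npj
  Position 0: all 'n' => match
  Position 1: all 'p' => match
  Position 2: ('k', 'j') => mismatch, stop
LCP = "np" (length 2)

2


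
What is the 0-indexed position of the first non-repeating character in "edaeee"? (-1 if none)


Input: edaeee
Character frequencies:
  'a': 1
  'd': 1
  'e': 4
Scanning left to right for freq == 1:
  Position 0 ('e'): freq=4, skip
  Position 1 ('d'): unique! => answer = 1

1


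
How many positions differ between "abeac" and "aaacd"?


Comparing "abeac" and "aaacd" position by position:
  Position 0: 'a' vs 'a' => same
  Position 1: 'b' vs 'a' => DIFFER
  Position 2: 'e' vs 'a' => DIFFER
  Position 3: 'a' vs 'c' => DIFFER
  Position 4: 'c' vs 'd' => DIFFER
Positions that differ: 4

4


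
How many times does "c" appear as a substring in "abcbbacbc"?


Searching for "c" in "abcbbacbc"
Scanning each position:
  Position 0: "a" => no
  Position 1: "b" => no
  Position 2: "c" => MATCH
  Position 3: "b" => no
  Position 4: "b" => no
  Position 5: "a" => no
  Position 6: "c" => MATCH
  Position 7: "b" => no
  Position 8: "c" => MATCH
Total occurrences: 3

3


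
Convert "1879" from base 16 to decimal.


Input: "1879" in base 16
Positional expansion:
  Digit '1' (value 1) x 16^3 = 4096
  Digit '8' (value 8) x 16^2 = 2048
  Digit '7' (value 7) x 16^1 = 112
  Digit '9' (value 9) x 16^0 = 9
Sum = 6265

6265


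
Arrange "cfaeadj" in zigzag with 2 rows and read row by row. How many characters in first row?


Zigzag "cfaeadj" into 2 rows:
Placing characters:
  'c' => row 0
  'f' => row 1
  'a' => row 0
  'e' => row 1
  'a' => row 0
  'd' => row 1
  'j' => row 0
Rows:
  Row 0: "caaj"
  Row 1: "fed"
First row length: 4

4


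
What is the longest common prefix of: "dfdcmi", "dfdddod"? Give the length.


Words: dfdcmi, dfdddod
  Position 0: all 'd' => match
  Position 1: all 'f' => match
  Position 2: all 'd' => match
  Position 3: ('c', 'd') => mismatch, stop
LCP = "dfd" (length 3)

3


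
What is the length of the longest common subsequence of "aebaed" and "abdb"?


LCS of "aebaed" and "abdb"
DP table:
           a    b    d    b
      0    0    0    0    0
  a   0    1    1    1    1
  e   0    1    1    1    1
  b   0    1    2    2    2
  a   0    1    2    2    2
  e   0    1    2    2    2
  d   0    1    2    3    3
LCS length = dp[6][4] = 3

3


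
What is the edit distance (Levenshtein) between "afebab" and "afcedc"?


Computing edit distance: "afebab" -> "afcedc"
DP table:
           a    f    c    e    d    c
      0    1    2    3    4    5    6
  a   1    0    1    2    3    4    5
  f   2    1    0    1    2    3    4
  e   3    2    1    1    1    2    3
  b   4    3    2    2    2    2    3
  a   5    4    3    3    3    3    3
  b   6    5    4    4    4    4    4
Edit distance = dp[6][6] = 4

4


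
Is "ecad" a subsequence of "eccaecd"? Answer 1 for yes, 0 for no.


Check if "ecad" is a subsequence of "eccaecd"
Greedy scan:
  Position 0 ('e'): matches sub[0] = 'e'
  Position 1 ('c'): matches sub[1] = 'c'
  Position 2 ('c'): no match needed
  Position 3 ('a'): matches sub[2] = 'a'
  Position 4 ('e'): no match needed
  Position 5 ('c'): no match needed
  Position 6 ('d'): matches sub[3] = 'd'
All 4 characters matched => is a subsequence

1


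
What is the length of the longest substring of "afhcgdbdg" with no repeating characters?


Input: "afhcgdbdg"
Sliding window (track last position of each char):
  Position 0 ('a'): window [0,0] length 1 -- new best
  Position 1 ('f'): window [0,1] length 2 -- new best
  Position 2 ('h'): window [0,2] length 3 -- new best
  Position 3 ('c'): window [0,3] length 4 -- new best
  Position 4 ('g'): window [0,4] length 5 -- new best
  Position 5 ('d'): window [0,5] length 6 -- new best
  Position 6 ('b'): window [0,6] length 7 -- new best
  Position 7 ('d'): repeat (last at 5), move window start to 6
  Position 7 ('d'): window [6,7] length 2
  Position 8 ('g'): window [6,8] length 3
Longest substring with no repeats: "afhcgdb" with length 7

7


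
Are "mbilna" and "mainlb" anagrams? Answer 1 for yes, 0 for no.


Strings: "mbilna", "mainlb"
Sorted first:  abilmn
Sorted second: abilmn
Sorted forms match => anagrams

1


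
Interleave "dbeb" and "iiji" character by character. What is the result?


Interleaving "dbeb" and "iiji":
  Position 0: 'd' from first, 'i' from second => "di"
  Position 1: 'b' from first, 'i' from second => "bi"
  Position 2: 'e' from first, 'j' from second => "ej"
  Position 3: 'b' from first, 'i' from second => "bi"
Result: dibiejbi

dibiejbi


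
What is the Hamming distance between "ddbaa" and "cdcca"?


Comparing "ddbaa" and "cdcca" position by position:
  Position 0: 'd' vs 'c' => differ
  Position 1: 'd' vs 'd' => same
  Position 2: 'b' vs 'c' => differ
  Position 3: 'a' vs 'c' => differ
  Position 4: 'a' vs 'a' => same
Total differences (Hamming distance): 3

3


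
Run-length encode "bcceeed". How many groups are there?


Input: bcceeed
Scanning for consecutive runs:
  Group 1: 'b' x 1 (positions 0-0)
  Group 2: 'c' x 2 (positions 1-2)
  Group 3: 'e' x 3 (positions 3-5)
  Group 4: 'd' x 1 (positions 6-6)
Total groups: 4

4


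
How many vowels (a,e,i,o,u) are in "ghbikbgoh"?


Input: ghbikbgoh
Checking each character:
  'g' at position 0: consonant
  'h' at position 1: consonant
  'b' at position 2: consonant
  'i' at position 3: vowel (running total: 1)
  'k' at position 4: consonant
  'b' at position 5: consonant
  'g' at position 6: consonant
  'o' at position 7: vowel (running total: 2)
  'h' at position 8: consonant
Total vowels: 2

2


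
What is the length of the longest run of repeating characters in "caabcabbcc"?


Input: "caabcabbcc"
Scanning for longest run:
  Position 1 ('a'): new char, reset run to 1
  Position 2 ('a'): continues run of 'a', length=2
  Position 3 ('b'): new char, reset run to 1
  Position 4 ('c'): new char, reset run to 1
  Position 5 ('a'): new char, reset run to 1
  Position 6 ('b'): new char, reset run to 1
  Position 7 ('b'): continues run of 'b', length=2
  Position 8 ('c'): new char, reset run to 1
  Position 9 ('c'): continues run of 'c', length=2
Longest run: 'a' with length 2

2


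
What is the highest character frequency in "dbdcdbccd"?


Input: dbdcdbccd
Character counts:
  'b': 2
  'c': 3
  'd': 4
Maximum frequency: 4

4


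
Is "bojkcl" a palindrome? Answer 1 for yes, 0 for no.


Input: bojkcl
Reversed: lckjob
  Compare pos 0 ('b') with pos 5 ('l'): MISMATCH
  Compare pos 1 ('o') with pos 4 ('c'): MISMATCH
  Compare pos 2 ('j') with pos 3 ('k'): MISMATCH
Result: not a palindrome

0


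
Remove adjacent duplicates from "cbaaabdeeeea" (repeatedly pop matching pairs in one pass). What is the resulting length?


Input: cbaaabdeeeea
Stack-based adjacent duplicate removal:
  Read 'c': push. Stack: c
  Read 'b': push. Stack: cb
  Read 'a': push. Stack: cba
  Read 'a': matches stack top 'a' => pop. Stack: cb
  Read 'a': push. Stack: cba
  Read 'b': push. Stack: cbab
  Read 'd': push. Stack: cbabd
  Read 'e': push. Stack: cbabde
  Read 'e': matches stack top 'e' => pop. Stack: cbabd
  Read 'e': push. Stack: cbabde
  Read 'e': matches stack top 'e' => pop. Stack: cbabd
  Read 'a': push. Stack: cbabda
Final stack: "cbabda" (length 6)

6


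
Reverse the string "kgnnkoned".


Input: kgnnkoned
Reading characters right to left:
  Position 8: 'd'
  Position 7: 'e'
  Position 6: 'n'
  Position 5: 'o'
  Position 4: 'k'
  Position 3: 'n'
  Position 2: 'n'
  Position 1: 'g'
  Position 0: 'k'
Reversed: denoknngk

denoknngk


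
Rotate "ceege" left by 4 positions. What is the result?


Input: "ceege", rotate left by 4
First 4 characters: "ceeg"
Remaining characters: "e"
Concatenate remaining + first: "e" + "ceeg" = "eceeg"

eceeg


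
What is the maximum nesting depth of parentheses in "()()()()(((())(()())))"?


Input: "()()()()(((())(()())))"
Tracking depth:
  Position 0 '(': depth becomes 1
  Position 1 ')': depth becomes 0
  Position 2 '(': depth becomes 1
  Position 3 ')': depth becomes 0
  Position 4 '(': depth becomes 1
  Position 5 ')': depth becomes 0
  Position 6 '(': depth becomes 1
  Position 7 ')': depth becomes 0
  Position 8 '(': depth becomes 1
  Position 9 '(': depth becomes 2
  Position 10 '(': depth becomes 3
  Position 11 '(': depth becomes 4
  Position 12 ')': depth becomes 3
  Position 13 ')': depth becomes 2
  Position 14 '(': depth becomes 3
  Position 15 '(': depth becomes 4
  Position 16 ')': depth becomes 3
  Position 17 '(': depth becomes 4
  Position 18 ')': depth becomes 3
  Position 19 ')': depth becomes 2
  Position 20 ')': depth becomes 1
  Position 21 ')': depth becomes 0
Maximum depth reached: 4

4
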